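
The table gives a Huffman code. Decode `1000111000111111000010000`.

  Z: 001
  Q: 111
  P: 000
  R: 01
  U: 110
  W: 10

Read left to right; each codeword is recognised as soon as it completes (prefix code):
  10→W | 001→Z | 110→U | 001→Z | 111→Q | 110→U | 000→P | 10→W | 000→P
Decoded message: WZUZQUPWP

WZUZQUPWP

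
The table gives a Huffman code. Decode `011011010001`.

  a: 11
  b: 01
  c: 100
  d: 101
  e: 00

Read left to right; each codeword is recognised as soon as it completes (prefix code):
  01→b | 101→d | 101→d | 00→e | 01→b
Decoded message: bddeb

bddeb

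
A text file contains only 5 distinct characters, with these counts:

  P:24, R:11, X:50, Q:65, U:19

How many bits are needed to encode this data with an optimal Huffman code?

357

Merge the two smallest weights repeatedly:
R(11) + U(19) → 30
P(24) + 30 → 54
X(50) + 54 → 104
Q(65) + 104 → 169
Each symbol's bit-cost is frequency × depth; summing gives 357 bits (equivalently 30 + 54 + 104 + 169).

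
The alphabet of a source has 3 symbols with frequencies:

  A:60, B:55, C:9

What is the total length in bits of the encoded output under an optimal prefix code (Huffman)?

188

Build the Huffman tree bottom-up:
merge C(9) and B(55): 64
merge A(60) and 64: 124
The encoded length is the sum of every internal node's weight: 64 + 124 = 188 bits.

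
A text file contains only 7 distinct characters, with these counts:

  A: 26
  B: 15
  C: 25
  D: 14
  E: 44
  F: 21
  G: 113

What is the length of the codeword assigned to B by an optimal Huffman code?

4

Huffman merges, smallest pair first:
D(14) + B(15) → 29
F(21) + C(25) → 46
A(26) + 29 → 55
E(44) + 46 → 90
55 + 90 → 145
G(113) + 145 → 258
B's leaf is at depth 4, giving a 4-bit codeword.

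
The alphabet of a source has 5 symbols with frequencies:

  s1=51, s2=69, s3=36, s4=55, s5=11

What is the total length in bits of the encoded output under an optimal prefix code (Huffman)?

491

Merge the two smallest weights repeatedly:
merge s5(11) and s3(36): 47
merge 47 and s1(51): 98
merge s4(55) and s2(69): 124
merge 98 and 124: 222
The encoded length is the sum of every internal node's weight: 47 + 98 + 124 + 222 = 491 bits.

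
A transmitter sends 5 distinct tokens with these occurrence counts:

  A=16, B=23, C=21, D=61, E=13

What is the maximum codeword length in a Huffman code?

3

Merge the two lowest-weight nodes at each step:
merge E(13) and A(16): 29
merge C(21) and B(23): 44
merge 29 and 44: 73
merge D(61) and 73: 134
Maximum depth reached is 3.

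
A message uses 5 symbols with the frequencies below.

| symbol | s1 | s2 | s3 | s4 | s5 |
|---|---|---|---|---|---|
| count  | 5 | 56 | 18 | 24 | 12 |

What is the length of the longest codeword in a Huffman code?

4

Merge the two lowest-weight nodes at each step:
merge s1(5) and s5(12): 17
merge 17 and s3(18): 35
merge s4(24) and 35: 59
merge s2(56) and 59: 115
The rarest symbols sit at the bottom; the longest codeword is 4 bits.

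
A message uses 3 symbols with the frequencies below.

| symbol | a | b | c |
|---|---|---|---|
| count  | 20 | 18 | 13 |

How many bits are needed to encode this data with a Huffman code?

Greedily combine the two least-frequent nodes:
merge c(13) and b(18): 31
merge a(20) and 31: 51
Total encoded bits = sum of merged weights = 31 + 51 = 82.

82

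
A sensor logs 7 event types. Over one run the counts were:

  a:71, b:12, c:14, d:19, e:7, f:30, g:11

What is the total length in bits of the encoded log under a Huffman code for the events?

Greedily combine the two least-frequent nodes:
merge e(7) and g(11): 18
merge b(12) and c(14): 26
merge 18 and d(19): 37
merge 26 and f(30): 56
merge 37 and 56: 93
merge a(71) and 93: 164
The encoded length is the sum of every internal node's weight: 18 + 26 + 37 + 56 + 93 + 164 = 394 bits.

394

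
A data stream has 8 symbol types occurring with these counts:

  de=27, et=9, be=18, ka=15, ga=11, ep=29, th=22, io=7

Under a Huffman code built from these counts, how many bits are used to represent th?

3

Huffman merges, smallest pair first:
io(7) + et(9) → 16
ga(11) + ka(15) → 26
16 + be(18) → 34
th(22) + 26 → 48
de(27) + ep(29) → 56
34 + 48 → 82
56 + 82 → 138
th sits 3 levels below the root, so its codeword is 3 bits.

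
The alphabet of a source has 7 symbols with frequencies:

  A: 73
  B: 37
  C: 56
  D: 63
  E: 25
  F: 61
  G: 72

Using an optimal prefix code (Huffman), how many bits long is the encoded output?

Greedily combine the two least-frequent nodes:
combine E(25), B(37) → 62
combine C(56), F(61) → 117
combine 62, D(63) → 125
combine G(72), A(73) → 145
combine 117, 125 → 242
combine 145, 242 → 387
The encoded length is the sum of every internal node's weight: 62 + 117 + 125 + 145 + 242 + 387 = 1078 bits.

1078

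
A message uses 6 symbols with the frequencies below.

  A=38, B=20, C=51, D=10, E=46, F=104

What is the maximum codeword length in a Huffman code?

Merge the two lowest-weight nodes at each step:
combine D(10), B(20) → 30
combine 30, A(38) → 68
combine E(46), C(51) → 97
combine 68, 97 → 165
combine F(104), 165 → 269
The rarest symbols sit at the bottom; the longest codeword is 4 bits.

4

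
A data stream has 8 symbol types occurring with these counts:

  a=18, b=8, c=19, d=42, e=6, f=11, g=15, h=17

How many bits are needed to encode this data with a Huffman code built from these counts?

380

Build the Huffman tree bottom-up:
merge e(6) and b(8): 14
merge f(11) and 14: 25
merge g(15) and h(17): 32
merge a(18) and c(19): 37
merge 25 and 32: 57
merge 37 and d(42): 79
merge 57 and 79: 136
Each symbol's bit-cost is frequency × depth; summing gives 380 bits (equivalently 14 + 25 + 32 + 37 + 57 + 79 + 136).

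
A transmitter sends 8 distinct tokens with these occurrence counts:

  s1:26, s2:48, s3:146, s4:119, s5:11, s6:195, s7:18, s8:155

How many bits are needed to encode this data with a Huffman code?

1845

Build the Huffman tree bottom-up:
s5(11) + s7(18) → 29
s1(26) + 29 → 55
s2(48) + 55 → 103
103 + s4(119) → 222
s3(146) + s8(155) → 301
s6(195) + 222 → 417
301 + 417 → 718
Total encoded bits = sum of merged weights = 29 + 55 + 103 + 222 + 301 + 417 + 718 = 1845.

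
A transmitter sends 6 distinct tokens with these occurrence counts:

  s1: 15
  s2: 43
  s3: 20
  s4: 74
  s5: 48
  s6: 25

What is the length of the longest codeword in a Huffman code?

4

Merge the two lowest-weight nodes at each step:
combine s1(15), s3(20) → 35
combine s6(25), 35 → 60
combine s2(43), s5(48) → 91
combine 60, s4(74) → 134
combine 91, 134 → 225
The first pair merged (s1, s3) ends up deepest, at depth 4.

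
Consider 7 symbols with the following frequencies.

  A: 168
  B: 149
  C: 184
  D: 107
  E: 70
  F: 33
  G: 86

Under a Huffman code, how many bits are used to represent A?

2

Repeatedly merge the two smallest:
combine F(33), E(70) → 103
combine G(86), 103 → 189
combine D(107), B(149) → 256
combine A(168), C(184) → 352
combine 189, 256 → 445
combine 352, 445 → 797
A sits 2 levels below the root, so its codeword is 2 bits.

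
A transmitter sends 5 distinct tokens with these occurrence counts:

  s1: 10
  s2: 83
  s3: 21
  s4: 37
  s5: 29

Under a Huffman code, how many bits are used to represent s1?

4

Build the tree from the bottom:
merge s1(10) and s3(21): 31
merge s5(29) and 31: 60
merge s4(37) and 60: 97
merge s2(83) and 97: 180
The subtree containing s1 is merged 4 times, so code length = 4.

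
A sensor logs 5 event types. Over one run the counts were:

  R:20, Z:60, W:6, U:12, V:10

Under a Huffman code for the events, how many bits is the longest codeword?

4

Merge the two lowest-weight nodes at each step:
combine W(6), V(10) → 16
combine U(12), 16 → 28
combine R(20), 28 → 48
combine 48, Z(60) → 108
Maximum depth reached is 4.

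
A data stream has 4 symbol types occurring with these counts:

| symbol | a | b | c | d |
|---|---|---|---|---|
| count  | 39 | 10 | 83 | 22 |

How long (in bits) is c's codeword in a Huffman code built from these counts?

1

Build the tree from the bottom:
b(10) + d(22) → 32
32 + a(39) → 71
71 + c(83) → 154
c is merged only at the final step, so code length = 1.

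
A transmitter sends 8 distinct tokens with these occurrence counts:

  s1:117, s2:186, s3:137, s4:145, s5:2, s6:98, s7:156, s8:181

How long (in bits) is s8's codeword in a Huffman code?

3

Repeatedly merge the two smallest:
combine s5(2), s6(98) → 100
combine 100, s1(117) → 217
combine s3(137), s4(145) → 282
combine s7(156), s8(181) → 337
combine s2(186), 217 → 403
combine 282, 337 → 619
combine 403, 619 → 1022
s8 sits 3 levels below the root, so its codeword is 3 bits.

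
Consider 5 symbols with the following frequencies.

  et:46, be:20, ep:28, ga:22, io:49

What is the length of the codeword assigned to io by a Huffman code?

Huffman merges, smallest pair first:
be(20) + ga(22) → 42
ep(28) + 42 → 70
et(46) + io(49) → 95
70 + 95 → 165
io sits 2 levels below the root, so its codeword is 2 bits.

2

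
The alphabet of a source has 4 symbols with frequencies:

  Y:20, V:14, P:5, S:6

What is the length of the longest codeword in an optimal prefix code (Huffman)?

Merge the two lowest-weight nodes at each step:
combine P(5), S(6) → 11
combine 11, V(14) → 25
combine Y(20), 25 → 45
The rarest symbols sit at the bottom; the longest codeword is 3 bits.

3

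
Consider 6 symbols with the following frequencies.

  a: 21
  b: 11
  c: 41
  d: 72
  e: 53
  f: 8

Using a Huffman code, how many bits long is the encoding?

Greedily combine the two least-frequent nodes:
combine f(8), b(11) → 19
combine 19, a(21) → 40
combine 40, c(41) → 81
combine e(53), d(72) → 125
combine 81, 125 → 206
The encoded length is the sum of every internal node's weight: 19 + 40 + 81 + 125 + 206 = 471 bits.

471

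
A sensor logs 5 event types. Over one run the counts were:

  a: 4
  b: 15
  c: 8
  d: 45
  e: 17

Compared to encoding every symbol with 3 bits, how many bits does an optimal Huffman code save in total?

95

Fixed-length: 3 bits × 89 symbols = 267 bits.
Huffman merges:
a(4) + c(8) → 12
12 + b(15) → 27
e(17) + 27 → 44
44 + d(45) → 89
Huffman total = 12 + 27 + 44 + 89 = 172 bits.
Saving = 267 − 172 = 95 bits.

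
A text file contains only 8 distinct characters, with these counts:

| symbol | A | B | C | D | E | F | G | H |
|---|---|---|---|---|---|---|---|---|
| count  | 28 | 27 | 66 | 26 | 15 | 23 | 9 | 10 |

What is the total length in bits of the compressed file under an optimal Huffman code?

Merge the two smallest weights repeatedly:
combine G(9), H(10) → 19
combine E(15), 19 → 34
combine F(23), D(26) → 49
combine B(27), A(28) → 55
combine 34, 49 → 83
combine 55, C(66) → 121
combine 83, 121 → 204
Each symbol's bit-cost is frequency × depth; summing gives 565 bits (equivalently 19 + 34 + 49 + 55 + 83 + 121 + 204).

565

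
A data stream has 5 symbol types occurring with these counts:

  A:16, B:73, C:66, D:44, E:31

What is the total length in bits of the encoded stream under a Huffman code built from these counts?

507

Merge the two smallest weights repeatedly:
A(16) + E(31) → 47
D(44) + 47 → 91
C(66) + B(73) → 139
91 + 139 → 230
The encoded length is the sum of every internal node's weight: 47 + 91 + 139 + 230 = 507 bits.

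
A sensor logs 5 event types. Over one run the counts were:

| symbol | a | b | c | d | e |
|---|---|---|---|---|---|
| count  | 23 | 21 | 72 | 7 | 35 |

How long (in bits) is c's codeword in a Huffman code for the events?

1

Huffman merges, smallest pair first:
combine d(7), b(21) → 28
combine a(23), 28 → 51
combine e(35), 51 → 86
combine c(72), 86 → 158
c is merged only at the final step, so code length = 1.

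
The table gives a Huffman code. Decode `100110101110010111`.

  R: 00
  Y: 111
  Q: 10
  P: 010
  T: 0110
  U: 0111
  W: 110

Read left to right; each codeword is recognised as soon as it completes (prefix code):
  10→Q | 0110→T | 10→Q | 111→Y | 00→R | 10→Q | 111→Y
Decoded message: QTQYRQY

QTQYRQY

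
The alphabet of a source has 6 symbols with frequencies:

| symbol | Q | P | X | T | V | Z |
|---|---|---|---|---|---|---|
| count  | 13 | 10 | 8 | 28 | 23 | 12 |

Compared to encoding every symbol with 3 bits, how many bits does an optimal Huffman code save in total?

Fixed-length: 3 bits × 94 symbols = 282 bits.
Huffman merges:
combine X(8), P(10) → 18
combine Z(12), Q(13) → 25
combine 18, V(23) → 41
combine 25, T(28) → 53
combine 41, 53 → 94
Huffman total = 18 + 25 + 41 + 53 + 94 = 231 bits.
Saving = 282 − 231 = 51 bits.

51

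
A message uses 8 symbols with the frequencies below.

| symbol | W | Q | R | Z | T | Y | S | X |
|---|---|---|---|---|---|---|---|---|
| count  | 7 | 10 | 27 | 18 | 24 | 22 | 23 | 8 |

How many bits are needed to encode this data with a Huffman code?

Build the Huffman tree bottom-up:
merge W(7) and X(8): 15
merge Q(10) and 15: 25
merge Z(18) and Y(22): 40
merge S(23) and T(24): 47
merge 25 and R(27): 52
merge 40 and 47: 87
merge 52 and 87: 139
The encoded length is the sum of every internal node's weight: 15 + 25 + 40 + 47 + 52 + 87 + 139 = 405 bits.

405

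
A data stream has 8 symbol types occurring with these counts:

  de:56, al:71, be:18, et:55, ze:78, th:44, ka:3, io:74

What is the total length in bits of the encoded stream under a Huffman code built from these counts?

1131

Greedily combine the two least-frequent nodes:
ka(3) + be(18) → 21
21 + th(44) → 65
et(55) + de(56) → 111
65 + al(71) → 136
io(74) + ze(78) → 152
111 + 136 → 247
152 + 247 → 399
Each symbol's bit-cost is frequency × depth; summing gives 1131 bits (equivalently 21 + 65 + 111 + 136 + 152 + 247 + 399).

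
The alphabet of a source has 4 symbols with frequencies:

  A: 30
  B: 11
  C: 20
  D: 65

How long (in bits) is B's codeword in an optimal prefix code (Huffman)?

3

Repeatedly merge the two smallest:
merge B(11) and C(20): 31
merge A(30) and 31: 61
merge 61 and D(65): 126
B sits 3 levels below the root, so its codeword is 3 bits.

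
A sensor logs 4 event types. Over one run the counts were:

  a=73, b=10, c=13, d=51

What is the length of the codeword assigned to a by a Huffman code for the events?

Repeatedly merge the two smallest:
merge b(10) and c(13): 23
merge 23 and d(51): 74
merge a(73) and 74: 147
a sits one level below the root: a 1-bit codeword.

1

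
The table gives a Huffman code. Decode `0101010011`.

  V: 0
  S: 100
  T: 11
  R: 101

VRVST

Read left to right; each codeword is recognised as soon as it completes (prefix code):
  0→V | 101→R | 0→V | 100→S | 11→T
Decoded message: VRVST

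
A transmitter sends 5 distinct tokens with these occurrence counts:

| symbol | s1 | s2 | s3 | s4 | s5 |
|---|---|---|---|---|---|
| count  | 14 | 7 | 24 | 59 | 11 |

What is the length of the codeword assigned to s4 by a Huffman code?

1

Build the tree from the bottom:
combine s2(7), s5(11) → 18
combine s1(14), 18 → 32
combine s3(24), 32 → 56
combine 56, s4(59) → 115
s4 is a child of the root — depth 1, so its codeword is a single bit.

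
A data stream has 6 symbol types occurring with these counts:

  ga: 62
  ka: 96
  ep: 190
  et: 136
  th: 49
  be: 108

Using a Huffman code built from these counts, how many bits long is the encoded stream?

Greedily combine the two least-frequent nodes:
merge th(49) and ga(62): 111
merge ka(96) and be(108): 204
merge 111 and et(136): 247
merge ep(190) and 204: 394
merge 247 and 394: 641
Each symbol's bit-cost is frequency × depth; summing gives 1597 bits (equivalently 111 + 204 + 247 + 394 + 641).

1597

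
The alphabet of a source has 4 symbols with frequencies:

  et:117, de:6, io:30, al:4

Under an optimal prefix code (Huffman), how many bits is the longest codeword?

Merge the two lowest-weight nodes at each step:
al(4) + de(6) → 10
10 + io(30) → 40
40 + et(117) → 157
The first pair merged (al, de) ends up deepest, at depth 3.

3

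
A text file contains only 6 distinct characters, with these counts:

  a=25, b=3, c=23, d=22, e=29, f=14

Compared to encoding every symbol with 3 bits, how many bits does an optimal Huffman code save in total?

Fixed-length: 3 bits × 116 symbols = 348 bits.
Huffman merges:
merge b(3) and f(14): 17
merge 17 and d(22): 39
merge c(23) and a(25): 48
merge e(29) and 39: 68
merge 48 and 68: 116
Huffman total = 17 + 39 + 48 + 68 + 116 = 288 bits.
Saving = 348 − 288 = 60 bits.

60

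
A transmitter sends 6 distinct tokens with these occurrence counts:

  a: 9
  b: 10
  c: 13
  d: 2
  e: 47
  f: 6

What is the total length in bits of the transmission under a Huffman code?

175

Merge the two smallest weights repeatedly:
combine d(2), f(6) → 8
combine 8, a(9) → 17
combine b(10), c(13) → 23
combine 17, 23 → 40
combine 40, e(47) → 87
Each symbol's bit-cost is frequency × depth; summing gives 175 bits (equivalently 8 + 17 + 23 + 40 + 87).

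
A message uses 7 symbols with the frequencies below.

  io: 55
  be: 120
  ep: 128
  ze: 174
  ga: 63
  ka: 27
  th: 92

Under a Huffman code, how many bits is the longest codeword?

Merge the two lowest-weight nodes at each step:
merge ka(27) and io(55): 82
merge ga(63) and 82: 145
merge th(92) and be(120): 212
merge ep(128) and 145: 273
merge ze(174) and 212: 386
merge 273 and 386: 659
Maximum depth reached is 4.

4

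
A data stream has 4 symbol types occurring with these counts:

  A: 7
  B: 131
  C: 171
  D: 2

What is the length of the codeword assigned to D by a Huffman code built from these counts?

3

Repeatedly merge the two smallest:
merge D(2) and A(7): 9
merge 9 and B(131): 140
merge 140 and C(171): 311
D sits 3 levels below the root, so its codeword is 3 bits.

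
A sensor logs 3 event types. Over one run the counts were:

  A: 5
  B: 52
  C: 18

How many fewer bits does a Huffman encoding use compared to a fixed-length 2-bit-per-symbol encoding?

Fixed-length: 2 bits × 75 symbols = 150 bits.
Huffman merges:
merge A(5) and C(18): 23
merge 23 and B(52): 75
Huffman total = 23 + 75 = 98 bits.
Saving = 150 − 98 = 52 bits.

52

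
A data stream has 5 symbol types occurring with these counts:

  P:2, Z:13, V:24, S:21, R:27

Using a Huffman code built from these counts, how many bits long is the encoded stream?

189

Greedily combine the two least-frequent nodes:
merge P(2) and Z(13): 15
merge 15 and S(21): 36
merge V(24) and R(27): 51
merge 36 and 51: 87
The encoded length is the sum of every internal node's weight: 15 + 36 + 51 + 87 = 189 bits.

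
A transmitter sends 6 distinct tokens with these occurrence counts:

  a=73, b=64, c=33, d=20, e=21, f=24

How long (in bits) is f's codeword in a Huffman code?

Huffman merges, smallest pair first:
combine d(20), e(21) → 41
combine f(24), c(33) → 57
combine 41, 57 → 98
combine b(64), a(73) → 137
combine 98, 137 → 235
The subtree containing f is merged 3 times, so code length = 3.

3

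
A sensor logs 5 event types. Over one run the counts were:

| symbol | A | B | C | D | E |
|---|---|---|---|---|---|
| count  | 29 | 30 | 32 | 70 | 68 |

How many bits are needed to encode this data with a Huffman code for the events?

517

Build the Huffman tree bottom-up:
merge A(29) and B(30): 59
merge C(32) and 59: 91
merge E(68) and D(70): 138
merge 91 and 138: 229
Each symbol's bit-cost is frequency × depth; summing gives 517 bits (equivalently 59 + 91 + 138 + 229).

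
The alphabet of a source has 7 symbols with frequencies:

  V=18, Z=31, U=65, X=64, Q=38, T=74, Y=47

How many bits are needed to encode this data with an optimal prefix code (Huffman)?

921

Merge the two smallest weights repeatedly:
merge V(18) and Z(31): 49
merge Q(38) and Y(47): 85
merge 49 and X(64): 113
merge U(65) and T(74): 139
merge 85 and 113: 198
merge 139 and 198: 337
The encoded length is the sum of every internal node's weight: 49 + 85 + 113 + 139 + 198 + 337 = 921 bits.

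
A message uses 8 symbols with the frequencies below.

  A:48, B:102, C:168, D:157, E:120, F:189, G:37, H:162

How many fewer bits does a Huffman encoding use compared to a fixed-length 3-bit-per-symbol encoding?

Fixed-length: 3 bits × 983 symbols = 2949 bits.
Huffman merges:
merge G(37) and A(48): 85
merge 85 and B(102): 187
merge E(120) and D(157): 277
merge H(162) and C(168): 330
merge 187 and F(189): 376
merge 277 and 330: 607
merge 376 and 607: 983
Huffman total = 85 + 187 + 277 + 330 + 376 + 607 + 983 = 2845 bits.
Saving = 2949 − 2845 = 104 bits.

104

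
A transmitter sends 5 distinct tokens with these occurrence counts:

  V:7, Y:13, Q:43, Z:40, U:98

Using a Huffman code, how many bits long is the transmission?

Build the Huffman tree bottom-up:
combine V(7), Y(13) → 20
combine 20, Z(40) → 60
combine Q(43), 60 → 103
combine U(98), 103 → 201
Total encoded bits = sum of merged weights = 20 + 60 + 103 + 201 = 384.

384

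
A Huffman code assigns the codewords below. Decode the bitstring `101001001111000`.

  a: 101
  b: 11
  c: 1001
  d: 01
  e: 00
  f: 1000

Read left to right; each codeword is recognised as soon as it completes (prefix code):
  101→a | 00→e | 1001→c | 11→b | 1000→f
Decoded message: aecbf

aecbf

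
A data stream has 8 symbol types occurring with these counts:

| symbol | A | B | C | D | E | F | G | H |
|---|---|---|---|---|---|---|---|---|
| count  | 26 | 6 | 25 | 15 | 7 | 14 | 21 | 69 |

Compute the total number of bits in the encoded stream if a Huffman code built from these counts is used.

487

Merge the two smallest weights repeatedly:
B(6) + E(7) → 13
13 + F(14) → 27
D(15) + G(21) → 36
C(25) + A(26) → 51
27 + 36 → 63
51 + 63 → 114
H(69) + 114 → 183
The encoded length is the sum of every internal node's weight: 13 + 27 + 36 + 51 + 63 + 114 + 183 = 487 bits.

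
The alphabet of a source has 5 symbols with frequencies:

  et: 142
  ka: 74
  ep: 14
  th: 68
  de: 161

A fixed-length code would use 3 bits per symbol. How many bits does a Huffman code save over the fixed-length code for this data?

382

Fixed-length: 3 bits × 459 symbols = 1377 bits.
Huffman merges:
ep(14) + th(68) → 82
ka(74) + 82 → 156
et(142) + 156 → 298
de(161) + 298 → 459
Huffman total = 82 + 156 + 298 + 459 = 995 bits.
Saving = 1377 − 995 = 382 bits.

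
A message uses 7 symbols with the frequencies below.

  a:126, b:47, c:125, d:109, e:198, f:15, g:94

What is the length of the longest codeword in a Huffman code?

4

Merge the two lowest-weight nodes at each step:
combine f(15), b(47) → 62
combine 62, g(94) → 156
combine d(109), c(125) → 234
combine a(126), 156 → 282
combine e(198), 234 → 432
combine 282, 432 → 714
The rarest symbols sit at the bottom; the longest codeword is 4 bits.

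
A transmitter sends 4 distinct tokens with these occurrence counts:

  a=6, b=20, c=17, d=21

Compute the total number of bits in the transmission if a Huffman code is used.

128

Merge the two smallest weights repeatedly:
combine a(6), c(17) → 23
combine b(20), d(21) → 41
combine 23, 41 → 64
The encoded length is the sum of every internal node's weight: 23 + 41 + 64 = 128 bits.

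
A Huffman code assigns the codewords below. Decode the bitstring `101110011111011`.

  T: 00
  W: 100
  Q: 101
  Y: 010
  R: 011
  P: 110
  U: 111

Read left to right; each codeword is recognised as soon as it completes (prefix code):
  101→Q | 110→P | 011→R | 111→U | 011→R
Decoded message: QPRUR

QPRUR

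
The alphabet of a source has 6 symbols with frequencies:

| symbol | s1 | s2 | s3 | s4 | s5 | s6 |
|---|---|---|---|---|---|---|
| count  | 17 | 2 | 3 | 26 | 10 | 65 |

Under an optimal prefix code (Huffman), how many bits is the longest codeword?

Merge the two lowest-weight nodes at each step:
merge s2(2) and s3(3): 5
merge 5 and s5(10): 15
merge 15 and s1(17): 32
merge s4(26) and 32: 58
merge 58 and s6(65): 123
The rarest symbols sit at the bottom; the longest codeword is 5 bits.

5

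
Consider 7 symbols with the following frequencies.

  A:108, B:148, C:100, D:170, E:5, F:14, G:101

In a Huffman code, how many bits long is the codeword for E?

4

Repeatedly merge the two smallest:
merge E(5) and F(14): 19
merge 19 and C(100): 119
merge G(101) and A(108): 209
merge 119 and B(148): 267
merge D(170) and 209: 379
merge 267 and 379: 646
The subtree containing E is merged 4 times, so code length = 4.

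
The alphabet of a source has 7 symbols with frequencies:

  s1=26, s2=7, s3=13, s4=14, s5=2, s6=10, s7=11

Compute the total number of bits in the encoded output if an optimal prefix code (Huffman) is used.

218

Build the Huffman tree bottom-up:
combine s5(2), s2(7) → 9
combine 9, s6(10) → 19
combine s7(11), s3(13) → 24
combine s4(14), 19 → 33
combine 24, s1(26) → 50
combine 33, 50 → 83
Total encoded bits = sum of merged weights = 9 + 19 + 24 + 33 + 50 + 83 = 218.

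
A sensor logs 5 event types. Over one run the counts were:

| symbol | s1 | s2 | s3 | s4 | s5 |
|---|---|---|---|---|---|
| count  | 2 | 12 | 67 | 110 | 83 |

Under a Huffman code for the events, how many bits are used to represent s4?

1

Repeatedly merge the two smallest:
s1(2) + s2(12) → 14
14 + s3(67) → 81
81 + s5(83) → 164
s4(110) + 164 → 274
s4 is merged only at the final step, so code length = 1.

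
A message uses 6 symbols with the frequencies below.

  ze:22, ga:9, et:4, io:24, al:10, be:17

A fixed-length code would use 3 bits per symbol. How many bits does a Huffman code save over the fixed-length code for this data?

Fixed-length: 3 bits × 86 symbols = 258 bits.
Huffman merges:
et(4) + ga(9) → 13
al(10) + 13 → 23
be(17) + ze(22) → 39
23 + io(24) → 47
39 + 47 → 86
Huffman total = 13 + 23 + 39 + 47 + 86 = 208 bits.
Saving = 258 − 208 = 50 bits.

50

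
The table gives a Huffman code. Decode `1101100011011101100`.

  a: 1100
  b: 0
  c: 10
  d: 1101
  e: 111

Read left to right; each codeword is recognised as soon as it completes (prefix code):
  1101→d | 10→c | 0→b | 0→b | 1101→d | 1101→d | 10→c | 0→b
Decoded message: dcbbddcb

dcbbddcb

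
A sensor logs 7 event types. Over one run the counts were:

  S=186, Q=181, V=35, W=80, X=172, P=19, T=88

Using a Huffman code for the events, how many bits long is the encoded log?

Build the Huffman tree bottom-up:
combine P(19), V(35) → 54
combine 54, W(80) → 134
combine T(88), 134 → 222
combine X(172), Q(181) → 353
combine S(186), 222 → 408
combine 353, 408 → 761
The encoded length is the sum of every internal node's weight: 54 + 134 + 222 + 353 + 408 + 761 = 1932 bits.

1932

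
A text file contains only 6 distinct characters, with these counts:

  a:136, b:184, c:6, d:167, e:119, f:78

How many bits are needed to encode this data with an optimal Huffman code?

Build the Huffman tree bottom-up:
c(6) + f(78) → 84
84 + e(119) → 203
a(136) + d(167) → 303
b(184) + 203 → 387
303 + 387 → 690
Each symbol's bit-cost is frequency × depth; summing gives 1667 bits (equivalently 84 + 203 + 303 + 387 + 690).

1667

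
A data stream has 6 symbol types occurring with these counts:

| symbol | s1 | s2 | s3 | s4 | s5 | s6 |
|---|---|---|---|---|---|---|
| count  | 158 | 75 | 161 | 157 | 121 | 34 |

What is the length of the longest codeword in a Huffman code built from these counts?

Merge the two lowest-weight nodes at each step:
merge s6(34) and s2(75): 109
merge 109 and s5(121): 230
merge s4(157) and s1(158): 315
merge s3(161) and 230: 391
merge 315 and 391: 706
Maximum depth reached is 4.

4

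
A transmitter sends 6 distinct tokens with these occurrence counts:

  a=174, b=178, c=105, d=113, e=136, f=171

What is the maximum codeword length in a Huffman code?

Merge the two lowest-weight nodes at each step:
combine c(105), d(113) → 218
combine e(136), f(171) → 307
combine a(174), b(178) → 352
combine 218, 307 → 525
combine 352, 525 → 877
The rarest symbols sit at the bottom; the longest codeword is 3 bits.

3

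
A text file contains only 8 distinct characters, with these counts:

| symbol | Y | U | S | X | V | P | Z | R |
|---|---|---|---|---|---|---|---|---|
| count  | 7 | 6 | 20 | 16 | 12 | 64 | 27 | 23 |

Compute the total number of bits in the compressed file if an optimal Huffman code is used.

Merge the two smallest weights repeatedly:
merge U(6) and Y(7): 13
merge V(12) and 13: 25
merge X(16) and S(20): 36
merge R(23) and 25: 48
merge Z(27) and 36: 63
merge 48 and 63: 111
merge P(64) and 111: 175
Each symbol's bit-cost is frequency × depth; summing gives 471 bits (equivalently 13 + 25 + 36 + 48 + 63 + 111 + 175).

471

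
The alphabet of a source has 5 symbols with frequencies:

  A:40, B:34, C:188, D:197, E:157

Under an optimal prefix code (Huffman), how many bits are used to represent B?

Repeatedly merge the two smallest:
combine B(34), A(40) → 74
combine 74, E(157) → 231
combine C(188), D(197) → 385
combine 231, 385 → 616
The subtree containing B is merged 3 times, so code length = 3.

3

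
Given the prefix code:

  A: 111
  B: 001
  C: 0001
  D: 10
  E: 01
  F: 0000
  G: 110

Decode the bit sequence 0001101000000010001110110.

Read left to right; each codeword is recognised as soon as it completes (prefix code):
  0001→C | 10→D | 10→D | 0000→F | 001→B | 0001→C | 110→G | 110→G
Decoded message: CDDFBCGG

CDDFBCGG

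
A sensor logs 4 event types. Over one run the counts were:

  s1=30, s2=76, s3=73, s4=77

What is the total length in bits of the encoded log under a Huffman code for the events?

Merge the two smallest weights repeatedly:
merge s1(30) and s3(73): 103
merge s2(76) and s4(77): 153
merge 103 and 153: 256
Total encoded bits = sum of merged weights = 103 + 153 + 256 = 512.

512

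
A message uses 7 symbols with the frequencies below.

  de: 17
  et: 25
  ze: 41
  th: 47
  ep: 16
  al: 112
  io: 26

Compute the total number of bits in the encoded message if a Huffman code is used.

712

Greedily combine the two least-frequent nodes:
merge ep(16) and de(17): 33
merge et(25) and io(26): 51
merge 33 and ze(41): 74
merge th(47) and 51: 98
merge 74 and 98: 172
merge al(112) and 172: 284
Each symbol's bit-cost is frequency × depth; summing gives 712 bits (equivalently 33 + 51 + 74 + 98 + 172 + 284).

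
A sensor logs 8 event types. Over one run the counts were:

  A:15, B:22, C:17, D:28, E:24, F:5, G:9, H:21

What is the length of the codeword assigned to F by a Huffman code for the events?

Repeatedly merge the two smallest:
merge F(5) and G(9): 14
merge 14 and A(15): 29
merge C(17) and H(21): 38
merge B(22) and E(24): 46
merge D(28) and 29: 57
merge 38 and 46: 84
merge 57 and 84: 141
F sits 4 levels below the root, so its codeword is 4 bits.

4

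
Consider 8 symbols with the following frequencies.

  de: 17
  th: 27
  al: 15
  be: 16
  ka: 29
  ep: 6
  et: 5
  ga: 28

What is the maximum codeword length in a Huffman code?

Merge the two lowest-weight nodes at each step:
merge et(5) and ep(6): 11
merge 11 and al(15): 26
merge be(16) and de(17): 33
merge 26 and th(27): 53
merge ga(28) and ka(29): 57
merge 33 and 53: 86
merge 57 and 86: 143
Maximum depth reached is 5.

5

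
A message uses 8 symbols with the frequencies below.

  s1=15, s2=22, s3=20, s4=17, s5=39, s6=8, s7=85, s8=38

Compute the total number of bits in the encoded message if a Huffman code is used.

Greedily combine the two least-frequent nodes:
s6(8) + s1(15) → 23
s4(17) + s3(20) → 37
s2(22) + 23 → 45
37 + s8(38) → 75
s5(39) + 45 → 84
75 + 84 → 159
s7(85) + 159 → 244
Each symbol's bit-cost is frequency × depth; summing gives 667 bits (equivalently 23 + 37 + 45 + 75 + 84 + 159 + 244).

667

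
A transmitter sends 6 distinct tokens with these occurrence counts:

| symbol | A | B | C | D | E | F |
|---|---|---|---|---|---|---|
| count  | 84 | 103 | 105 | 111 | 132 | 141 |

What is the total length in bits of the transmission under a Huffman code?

1755

Greedily combine the two least-frequent nodes:
merge A(84) and B(103): 187
merge C(105) and D(111): 216
merge E(132) and F(141): 273
merge 187 and 216: 403
merge 273 and 403: 676
Total encoded bits = sum of merged weights = 187 + 216 + 273 + 403 + 676 = 1755.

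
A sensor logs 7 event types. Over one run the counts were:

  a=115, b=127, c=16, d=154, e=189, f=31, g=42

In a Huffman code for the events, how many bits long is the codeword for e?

Huffman merges, smallest pair first:
c(16) + f(31) → 47
g(42) + 47 → 89
89 + a(115) → 204
b(127) + d(154) → 281
e(189) + 204 → 393
281 + 393 → 674
e's leaf is at depth 2, giving a 2-bit codeword.

2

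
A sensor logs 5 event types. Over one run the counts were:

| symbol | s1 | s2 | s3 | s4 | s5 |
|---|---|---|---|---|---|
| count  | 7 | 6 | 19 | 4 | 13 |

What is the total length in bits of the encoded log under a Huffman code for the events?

Build the Huffman tree bottom-up:
s4(4) + s2(6) → 10
s1(7) + 10 → 17
s5(13) + 17 → 30
s3(19) + 30 → 49
Total encoded bits = sum of merged weights = 10 + 17 + 30 + 49 = 106.

106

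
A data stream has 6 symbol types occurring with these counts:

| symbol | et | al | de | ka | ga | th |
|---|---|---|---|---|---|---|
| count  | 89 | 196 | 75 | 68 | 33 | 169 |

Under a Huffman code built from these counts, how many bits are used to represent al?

Build the tree from the bottom:
ga(33) + ka(68) → 101
de(75) + et(89) → 164
101 + 164 → 265
th(169) + al(196) → 365
265 + 365 → 630
al's leaf is at depth 2, giving a 2-bit codeword.

2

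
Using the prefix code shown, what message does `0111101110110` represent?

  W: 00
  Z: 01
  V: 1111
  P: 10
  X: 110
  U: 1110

ZUUX

Read left to right; each codeword is recognised as soon as it completes (prefix code):
  01→Z | 1110→U | 1110→U | 110→X
Decoded message: ZUUX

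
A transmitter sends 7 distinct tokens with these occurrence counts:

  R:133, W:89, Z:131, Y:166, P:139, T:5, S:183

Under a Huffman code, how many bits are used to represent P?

3

Build the tree from the bottom:
T(5) + W(89) → 94
94 + Z(131) → 225
R(133) + P(139) → 272
Y(166) + S(183) → 349
225 + 272 → 497
349 + 497 → 846
P sits 3 levels below the root, so its codeword is 3 bits.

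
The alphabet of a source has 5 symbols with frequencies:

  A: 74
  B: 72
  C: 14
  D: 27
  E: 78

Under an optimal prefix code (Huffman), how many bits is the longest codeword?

3

Merge the two lowest-weight nodes at each step:
merge C(14) and D(27): 41
merge 41 and B(72): 113
merge A(74) and E(78): 152
merge 113 and 152: 265
The rarest symbols sit at the bottom; the longest codeword is 3 bits.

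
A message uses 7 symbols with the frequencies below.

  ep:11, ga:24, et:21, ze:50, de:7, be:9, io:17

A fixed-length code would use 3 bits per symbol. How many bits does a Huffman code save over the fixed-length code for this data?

58

Fixed-length: 3 bits × 139 symbols = 417 bits.
Huffman merges:
combine de(7), be(9) → 16
combine ep(11), 16 → 27
combine io(17), et(21) → 38
combine ga(24), 27 → 51
combine 38, ze(50) → 88
combine 51, 88 → 139
Huffman total = 16 + 27 + 38 + 51 + 88 + 139 = 359 bits.
Saving = 417 − 359 = 58 bits.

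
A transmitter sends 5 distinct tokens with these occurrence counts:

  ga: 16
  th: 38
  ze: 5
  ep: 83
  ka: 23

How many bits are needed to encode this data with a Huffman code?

312

Build the Huffman tree bottom-up:
merge ze(5) and ga(16): 21
merge 21 and ka(23): 44
merge th(38) and 44: 82
merge 82 and ep(83): 165
The encoded length is the sum of every internal node's weight: 21 + 44 + 82 + 165 = 312 bits.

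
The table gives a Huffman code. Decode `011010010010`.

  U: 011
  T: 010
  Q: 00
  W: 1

Read left to right; each codeword is recognised as soon as it completes (prefix code):
  011→U | 010→T | 010→T | 010→T
Decoded message: UTTT

UTTT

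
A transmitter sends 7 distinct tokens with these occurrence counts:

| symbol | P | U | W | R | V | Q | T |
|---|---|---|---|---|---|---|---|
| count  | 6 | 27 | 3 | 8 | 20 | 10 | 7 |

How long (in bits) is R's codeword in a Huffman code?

3

Huffman merges, smallest pair first:
merge W(3) and P(6): 9
merge T(7) and R(8): 15
merge 9 and Q(10): 19
merge 15 and 19: 34
merge V(20) and U(27): 47
merge 34 and 47: 81
R's leaf is at depth 3, giving a 3-bit codeword.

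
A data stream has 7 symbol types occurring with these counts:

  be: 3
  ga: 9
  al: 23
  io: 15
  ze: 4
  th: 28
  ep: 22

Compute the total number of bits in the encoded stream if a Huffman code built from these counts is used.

262

Greedily combine the two least-frequent nodes:
merge be(3) and ze(4): 7
merge 7 and ga(9): 16
merge io(15) and 16: 31
merge ep(22) and al(23): 45
merge th(28) and 31: 59
merge 45 and 59: 104
Total encoded bits = sum of merged weights = 7 + 16 + 31 + 45 + 59 + 104 = 262.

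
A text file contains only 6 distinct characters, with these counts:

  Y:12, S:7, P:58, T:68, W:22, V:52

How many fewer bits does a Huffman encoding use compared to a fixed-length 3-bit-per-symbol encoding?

159

Fixed-length: 3 bits × 219 symbols = 657 bits.
Huffman merges:
S(7) + Y(12) → 19
19 + W(22) → 41
41 + V(52) → 93
P(58) + T(68) → 126
93 + 126 → 219
Huffman total = 19 + 41 + 93 + 126 + 219 = 498 bits.
Saving = 657 − 498 = 159 bits.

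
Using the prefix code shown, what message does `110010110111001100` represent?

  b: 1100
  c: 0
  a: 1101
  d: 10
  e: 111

bdabb

Read left to right; each codeword is recognised as soon as it completes (prefix code):
  1100→b | 10→d | 1101→a | 1100→b | 1100→b
Decoded message: bdabb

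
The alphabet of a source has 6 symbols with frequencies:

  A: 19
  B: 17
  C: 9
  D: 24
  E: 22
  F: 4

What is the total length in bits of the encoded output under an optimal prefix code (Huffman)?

Greedily combine the two least-frequent nodes:
combine F(4), C(9) → 13
combine 13, B(17) → 30
combine A(19), E(22) → 41
combine D(24), 30 → 54
combine 41, 54 → 95
The encoded length is the sum of every internal node's weight: 13 + 30 + 41 + 54 + 95 = 233 bits.

233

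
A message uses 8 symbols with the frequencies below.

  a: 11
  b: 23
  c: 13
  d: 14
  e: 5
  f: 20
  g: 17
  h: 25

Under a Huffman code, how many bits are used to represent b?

3

Huffman merges, smallest pair first:
e(5) + a(11) → 16
c(13) + d(14) → 27
16 + g(17) → 33
f(20) + b(23) → 43
h(25) + 27 → 52
33 + 43 → 76
52 + 76 → 128
b sits 3 levels below the root, so its codeword is 3 bits.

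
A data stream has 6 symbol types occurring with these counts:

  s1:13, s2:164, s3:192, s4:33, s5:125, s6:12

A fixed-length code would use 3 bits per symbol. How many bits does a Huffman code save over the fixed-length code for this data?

465

Fixed-length: 3 bits × 539 symbols = 1617 bits.
Huffman merges:
combine s6(12), s1(13) → 25
combine 25, s4(33) → 58
combine 58, s5(125) → 183
combine s2(164), 183 → 347
combine s3(192), 347 → 539
Huffman total = 25 + 58 + 183 + 347 + 539 = 1152 bits.
Saving = 1617 − 1152 = 465 bits.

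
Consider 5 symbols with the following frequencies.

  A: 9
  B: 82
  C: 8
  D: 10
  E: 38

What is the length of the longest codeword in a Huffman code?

Merge the two lowest-weight nodes at each step:
merge C(8) and A(9): 17
merge D(10) and 17: 27
merge 27 and E(38): 65
merge 65 and B(82): 147
The first pair merged (C, A) ends up deepest, at depth 4.

4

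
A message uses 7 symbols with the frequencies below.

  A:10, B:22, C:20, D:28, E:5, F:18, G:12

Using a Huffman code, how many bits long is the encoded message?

Build the Huffman tree bottom-up:
E(5) + A(10) → 15
G(12) + 15 → 27
F(18) + C(20) → 38
B(22) + 27 → 49
D(28) + 38 → 66
49 + 66 → 115
Each symbol's bit-cost is frequency × depth; summing gives 310 bits (equivalently 15 + 27 + 38 + 49 + 66 + 115).

310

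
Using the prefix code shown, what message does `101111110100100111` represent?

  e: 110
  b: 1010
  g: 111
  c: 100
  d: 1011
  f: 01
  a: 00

dgbfag

Read left to right; each codeword is recognised as soon as it completes (prefix code):
  1011→d | 111→g | 1010→b | 01→f | 00→a | 111→g
Decoded message: dgbfag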